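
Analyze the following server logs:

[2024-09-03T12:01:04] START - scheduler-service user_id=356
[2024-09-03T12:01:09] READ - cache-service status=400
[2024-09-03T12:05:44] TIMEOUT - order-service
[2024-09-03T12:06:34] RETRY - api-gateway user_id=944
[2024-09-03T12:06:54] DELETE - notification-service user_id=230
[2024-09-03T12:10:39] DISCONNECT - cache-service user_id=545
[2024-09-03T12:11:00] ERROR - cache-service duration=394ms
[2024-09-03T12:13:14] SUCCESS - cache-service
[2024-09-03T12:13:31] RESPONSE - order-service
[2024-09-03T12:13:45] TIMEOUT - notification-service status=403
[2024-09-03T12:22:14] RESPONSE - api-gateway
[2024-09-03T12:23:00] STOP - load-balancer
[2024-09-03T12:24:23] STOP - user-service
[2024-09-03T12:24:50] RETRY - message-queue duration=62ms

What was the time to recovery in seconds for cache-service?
134

To calculate recovery time:

1. Find ERROR event for cache-service: 2024-09-03T12:11:00
2. Find next SUCCESS event for cache-service: 2024-09-03T12:13:14
3. Recovery time: 2024-09-03T12:13:14 - 2024-09-03T12:11:00 = 134 seconds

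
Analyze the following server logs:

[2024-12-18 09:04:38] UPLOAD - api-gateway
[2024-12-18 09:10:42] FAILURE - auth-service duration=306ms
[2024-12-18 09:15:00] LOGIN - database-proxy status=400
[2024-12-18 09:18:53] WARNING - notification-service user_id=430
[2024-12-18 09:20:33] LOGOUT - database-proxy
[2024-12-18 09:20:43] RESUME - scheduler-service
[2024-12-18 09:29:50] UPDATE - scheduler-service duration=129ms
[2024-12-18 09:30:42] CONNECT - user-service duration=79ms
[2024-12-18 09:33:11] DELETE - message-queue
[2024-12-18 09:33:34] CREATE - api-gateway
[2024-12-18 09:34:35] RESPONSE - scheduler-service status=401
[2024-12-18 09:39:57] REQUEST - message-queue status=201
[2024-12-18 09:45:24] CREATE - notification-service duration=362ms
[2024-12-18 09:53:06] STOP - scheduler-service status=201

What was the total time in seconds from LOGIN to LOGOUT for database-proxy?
333

To calculate state duration:

1. Find LOGIN event for database-proxy: 2024-12-18 09:15:00
2. Find LOGOUT event for database-proxy: 2024-12-18 09:20:33
3. Calculate duration: 2024-12-18 09:20:33 - 2024-12-18 09:15:00 = 333 seconds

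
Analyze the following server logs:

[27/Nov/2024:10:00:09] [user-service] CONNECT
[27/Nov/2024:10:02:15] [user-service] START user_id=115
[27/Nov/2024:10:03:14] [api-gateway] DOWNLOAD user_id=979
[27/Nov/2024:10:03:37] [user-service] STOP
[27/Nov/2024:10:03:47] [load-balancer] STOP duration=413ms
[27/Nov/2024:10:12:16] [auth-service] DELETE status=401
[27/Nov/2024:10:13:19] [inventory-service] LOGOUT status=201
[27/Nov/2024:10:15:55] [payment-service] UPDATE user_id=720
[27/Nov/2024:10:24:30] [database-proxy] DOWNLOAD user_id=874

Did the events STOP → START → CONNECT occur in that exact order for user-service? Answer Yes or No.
No

To verify sequence order:

1. Find all events in sequence STOP → START → CONNECT for user-service
2. Extract their timestamps
3. Check if timestamps are in ascending order
4. Result: No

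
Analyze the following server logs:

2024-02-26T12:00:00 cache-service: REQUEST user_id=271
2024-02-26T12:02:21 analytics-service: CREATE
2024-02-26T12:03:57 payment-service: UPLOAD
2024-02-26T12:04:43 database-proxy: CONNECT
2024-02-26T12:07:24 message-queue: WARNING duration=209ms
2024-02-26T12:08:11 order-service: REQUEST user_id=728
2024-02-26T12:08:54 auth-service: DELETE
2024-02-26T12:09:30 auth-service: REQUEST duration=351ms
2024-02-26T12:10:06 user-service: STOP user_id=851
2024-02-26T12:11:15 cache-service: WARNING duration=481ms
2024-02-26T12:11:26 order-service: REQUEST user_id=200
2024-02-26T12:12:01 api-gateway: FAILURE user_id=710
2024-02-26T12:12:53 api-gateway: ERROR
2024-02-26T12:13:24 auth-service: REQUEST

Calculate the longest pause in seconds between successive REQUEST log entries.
491

To find the longest gap:

1. Extract all REQUEST events in chronological order
2. Calculate time differences between consecutive events
3. Find the maximum difference
4. Longest gap: 491 seconds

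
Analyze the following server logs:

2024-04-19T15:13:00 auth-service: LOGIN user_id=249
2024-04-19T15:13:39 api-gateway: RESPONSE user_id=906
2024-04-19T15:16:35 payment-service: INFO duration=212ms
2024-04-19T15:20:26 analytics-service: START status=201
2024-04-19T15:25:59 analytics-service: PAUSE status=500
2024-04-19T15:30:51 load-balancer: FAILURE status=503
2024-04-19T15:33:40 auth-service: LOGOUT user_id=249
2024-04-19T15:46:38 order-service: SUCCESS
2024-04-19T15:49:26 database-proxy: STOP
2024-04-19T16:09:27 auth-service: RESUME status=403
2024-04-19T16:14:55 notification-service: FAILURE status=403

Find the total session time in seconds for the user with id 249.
1240

To calculate session duration:

1. Find LOGIN event for user_id=249: 2024-04-19T15:13:00
2. Find LOGOUT event for user_id=249: 2024-04-19T15:33:40
3. Session duration: 2024-04-19T15:33:40 - 2024-04-19T15:13:00 = 1240 seconds (20 minutes)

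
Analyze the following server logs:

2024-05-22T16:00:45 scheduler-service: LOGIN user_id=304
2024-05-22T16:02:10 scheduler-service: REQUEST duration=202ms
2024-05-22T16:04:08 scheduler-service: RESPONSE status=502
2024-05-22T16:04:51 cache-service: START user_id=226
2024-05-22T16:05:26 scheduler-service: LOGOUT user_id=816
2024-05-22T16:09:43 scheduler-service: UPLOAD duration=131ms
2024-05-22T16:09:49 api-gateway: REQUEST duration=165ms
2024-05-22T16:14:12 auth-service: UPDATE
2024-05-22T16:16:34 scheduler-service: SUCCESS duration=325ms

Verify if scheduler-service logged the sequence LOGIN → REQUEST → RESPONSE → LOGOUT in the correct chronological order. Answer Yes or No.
Yes

To verify sequence order:

1. Find all events in sequence LOGIN → REQUEST → RESPONSE → LOGOUT for scheduler-service
2. Extract their timestamps
3. Check if timestamps are in ascending order
4. Result: Yes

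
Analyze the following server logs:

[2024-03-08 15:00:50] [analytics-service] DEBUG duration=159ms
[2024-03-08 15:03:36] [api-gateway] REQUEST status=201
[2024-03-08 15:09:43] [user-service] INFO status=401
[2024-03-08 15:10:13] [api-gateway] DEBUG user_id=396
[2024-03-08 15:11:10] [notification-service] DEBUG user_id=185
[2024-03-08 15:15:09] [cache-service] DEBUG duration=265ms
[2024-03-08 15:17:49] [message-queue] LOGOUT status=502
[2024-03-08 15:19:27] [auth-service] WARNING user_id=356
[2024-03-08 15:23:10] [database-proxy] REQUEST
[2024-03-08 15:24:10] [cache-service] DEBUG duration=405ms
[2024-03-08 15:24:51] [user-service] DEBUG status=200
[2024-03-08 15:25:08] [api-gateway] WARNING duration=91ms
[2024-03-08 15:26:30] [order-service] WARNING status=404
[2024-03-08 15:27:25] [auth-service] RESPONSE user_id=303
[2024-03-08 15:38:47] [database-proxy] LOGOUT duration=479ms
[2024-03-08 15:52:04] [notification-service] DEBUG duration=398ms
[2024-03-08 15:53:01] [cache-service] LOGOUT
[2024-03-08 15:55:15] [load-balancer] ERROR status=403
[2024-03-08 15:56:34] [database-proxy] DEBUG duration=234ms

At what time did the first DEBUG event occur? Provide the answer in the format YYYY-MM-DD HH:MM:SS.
2024-03-08 15:00:50

To find the first event:

1. Filter for all DEBUG events
2. Sort by timestamp
3. Select the first one
4. Timestamp: 2024-03-08 15:00:50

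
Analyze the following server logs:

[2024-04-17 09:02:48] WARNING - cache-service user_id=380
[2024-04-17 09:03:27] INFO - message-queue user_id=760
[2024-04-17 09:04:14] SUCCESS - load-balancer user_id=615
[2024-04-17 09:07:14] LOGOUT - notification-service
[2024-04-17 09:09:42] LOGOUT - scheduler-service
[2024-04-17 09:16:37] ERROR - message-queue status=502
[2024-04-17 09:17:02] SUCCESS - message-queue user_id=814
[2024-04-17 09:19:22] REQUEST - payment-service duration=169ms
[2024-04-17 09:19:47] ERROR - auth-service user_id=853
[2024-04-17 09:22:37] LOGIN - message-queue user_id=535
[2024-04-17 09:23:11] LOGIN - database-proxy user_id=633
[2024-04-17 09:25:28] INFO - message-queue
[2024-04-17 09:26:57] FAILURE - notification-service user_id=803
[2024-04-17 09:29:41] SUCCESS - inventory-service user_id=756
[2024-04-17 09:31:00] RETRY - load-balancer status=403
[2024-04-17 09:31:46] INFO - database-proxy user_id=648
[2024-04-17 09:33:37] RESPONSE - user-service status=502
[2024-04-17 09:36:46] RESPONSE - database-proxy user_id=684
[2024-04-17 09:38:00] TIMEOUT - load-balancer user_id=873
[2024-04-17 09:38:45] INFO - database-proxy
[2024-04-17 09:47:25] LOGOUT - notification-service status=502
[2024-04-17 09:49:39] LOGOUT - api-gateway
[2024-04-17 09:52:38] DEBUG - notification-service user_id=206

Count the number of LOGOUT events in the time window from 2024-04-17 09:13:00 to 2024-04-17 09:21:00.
0

To count events in the time window:

1. Window boundaries: 2024-04-17 09:13:00 to 2024-04-17 09:21:00
2. Filter for LOGOUT events within this window
3. Count matching events: 0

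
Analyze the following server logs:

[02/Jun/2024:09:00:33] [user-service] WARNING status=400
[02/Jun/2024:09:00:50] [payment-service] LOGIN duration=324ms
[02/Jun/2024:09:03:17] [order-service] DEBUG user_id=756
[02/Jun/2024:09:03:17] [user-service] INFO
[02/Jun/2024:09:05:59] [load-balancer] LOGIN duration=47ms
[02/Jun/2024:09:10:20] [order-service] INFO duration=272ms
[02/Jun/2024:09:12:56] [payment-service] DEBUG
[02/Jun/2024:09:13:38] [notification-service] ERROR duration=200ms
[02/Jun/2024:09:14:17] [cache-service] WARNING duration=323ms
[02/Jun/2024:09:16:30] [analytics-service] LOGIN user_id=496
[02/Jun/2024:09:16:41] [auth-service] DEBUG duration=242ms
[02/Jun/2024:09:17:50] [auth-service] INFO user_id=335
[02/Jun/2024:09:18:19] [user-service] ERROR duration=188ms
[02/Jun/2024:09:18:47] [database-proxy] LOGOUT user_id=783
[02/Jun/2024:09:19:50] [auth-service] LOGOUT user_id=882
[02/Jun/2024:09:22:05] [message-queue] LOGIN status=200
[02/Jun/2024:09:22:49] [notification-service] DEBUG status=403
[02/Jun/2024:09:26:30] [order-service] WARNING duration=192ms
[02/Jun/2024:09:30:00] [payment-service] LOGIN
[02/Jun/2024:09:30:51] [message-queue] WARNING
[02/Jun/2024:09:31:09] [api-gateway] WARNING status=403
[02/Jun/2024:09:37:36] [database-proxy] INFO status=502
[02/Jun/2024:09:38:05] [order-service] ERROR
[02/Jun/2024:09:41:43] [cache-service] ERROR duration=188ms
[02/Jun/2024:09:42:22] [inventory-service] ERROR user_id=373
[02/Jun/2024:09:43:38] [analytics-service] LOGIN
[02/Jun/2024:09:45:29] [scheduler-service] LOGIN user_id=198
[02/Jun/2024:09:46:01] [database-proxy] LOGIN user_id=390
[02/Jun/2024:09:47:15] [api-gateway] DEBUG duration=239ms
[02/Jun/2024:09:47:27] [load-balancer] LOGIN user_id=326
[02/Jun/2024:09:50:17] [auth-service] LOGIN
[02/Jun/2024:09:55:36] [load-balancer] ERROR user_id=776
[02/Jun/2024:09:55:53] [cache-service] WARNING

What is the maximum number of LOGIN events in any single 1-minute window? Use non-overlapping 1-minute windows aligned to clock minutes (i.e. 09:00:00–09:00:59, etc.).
1

To find the burst window:

1. Divide the log period into non-overlapping 1-minute windows starting at 09:00
2. Count LOGIN events in each window
3. Find the window with maximum count
4. Maximum events in a window: 1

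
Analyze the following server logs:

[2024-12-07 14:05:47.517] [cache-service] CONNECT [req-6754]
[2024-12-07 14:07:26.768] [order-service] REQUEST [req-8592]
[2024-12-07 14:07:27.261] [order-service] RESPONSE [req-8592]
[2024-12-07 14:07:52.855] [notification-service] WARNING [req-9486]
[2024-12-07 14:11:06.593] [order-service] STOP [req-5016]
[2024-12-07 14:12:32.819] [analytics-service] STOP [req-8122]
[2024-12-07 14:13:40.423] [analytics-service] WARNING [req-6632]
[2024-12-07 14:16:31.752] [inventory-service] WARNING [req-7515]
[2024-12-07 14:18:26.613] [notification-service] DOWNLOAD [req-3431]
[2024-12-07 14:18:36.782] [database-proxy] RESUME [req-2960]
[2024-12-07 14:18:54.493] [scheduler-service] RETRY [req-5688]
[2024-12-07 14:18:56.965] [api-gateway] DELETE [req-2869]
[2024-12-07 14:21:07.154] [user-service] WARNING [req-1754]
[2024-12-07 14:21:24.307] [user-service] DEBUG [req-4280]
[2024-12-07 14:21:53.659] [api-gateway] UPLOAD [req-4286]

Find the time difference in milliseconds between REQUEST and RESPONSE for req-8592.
493

To calculate latency:

1. Find REQUEST with id req-8592: 2024-12-07 14:07:26.768
2. Find RESPONSE with id req-8592: 2024-12-07 14:07:27.261
3. Latency: 2024-12-07 14:07:27.261 - 2024-12-07 14:07:26.768 = 493ms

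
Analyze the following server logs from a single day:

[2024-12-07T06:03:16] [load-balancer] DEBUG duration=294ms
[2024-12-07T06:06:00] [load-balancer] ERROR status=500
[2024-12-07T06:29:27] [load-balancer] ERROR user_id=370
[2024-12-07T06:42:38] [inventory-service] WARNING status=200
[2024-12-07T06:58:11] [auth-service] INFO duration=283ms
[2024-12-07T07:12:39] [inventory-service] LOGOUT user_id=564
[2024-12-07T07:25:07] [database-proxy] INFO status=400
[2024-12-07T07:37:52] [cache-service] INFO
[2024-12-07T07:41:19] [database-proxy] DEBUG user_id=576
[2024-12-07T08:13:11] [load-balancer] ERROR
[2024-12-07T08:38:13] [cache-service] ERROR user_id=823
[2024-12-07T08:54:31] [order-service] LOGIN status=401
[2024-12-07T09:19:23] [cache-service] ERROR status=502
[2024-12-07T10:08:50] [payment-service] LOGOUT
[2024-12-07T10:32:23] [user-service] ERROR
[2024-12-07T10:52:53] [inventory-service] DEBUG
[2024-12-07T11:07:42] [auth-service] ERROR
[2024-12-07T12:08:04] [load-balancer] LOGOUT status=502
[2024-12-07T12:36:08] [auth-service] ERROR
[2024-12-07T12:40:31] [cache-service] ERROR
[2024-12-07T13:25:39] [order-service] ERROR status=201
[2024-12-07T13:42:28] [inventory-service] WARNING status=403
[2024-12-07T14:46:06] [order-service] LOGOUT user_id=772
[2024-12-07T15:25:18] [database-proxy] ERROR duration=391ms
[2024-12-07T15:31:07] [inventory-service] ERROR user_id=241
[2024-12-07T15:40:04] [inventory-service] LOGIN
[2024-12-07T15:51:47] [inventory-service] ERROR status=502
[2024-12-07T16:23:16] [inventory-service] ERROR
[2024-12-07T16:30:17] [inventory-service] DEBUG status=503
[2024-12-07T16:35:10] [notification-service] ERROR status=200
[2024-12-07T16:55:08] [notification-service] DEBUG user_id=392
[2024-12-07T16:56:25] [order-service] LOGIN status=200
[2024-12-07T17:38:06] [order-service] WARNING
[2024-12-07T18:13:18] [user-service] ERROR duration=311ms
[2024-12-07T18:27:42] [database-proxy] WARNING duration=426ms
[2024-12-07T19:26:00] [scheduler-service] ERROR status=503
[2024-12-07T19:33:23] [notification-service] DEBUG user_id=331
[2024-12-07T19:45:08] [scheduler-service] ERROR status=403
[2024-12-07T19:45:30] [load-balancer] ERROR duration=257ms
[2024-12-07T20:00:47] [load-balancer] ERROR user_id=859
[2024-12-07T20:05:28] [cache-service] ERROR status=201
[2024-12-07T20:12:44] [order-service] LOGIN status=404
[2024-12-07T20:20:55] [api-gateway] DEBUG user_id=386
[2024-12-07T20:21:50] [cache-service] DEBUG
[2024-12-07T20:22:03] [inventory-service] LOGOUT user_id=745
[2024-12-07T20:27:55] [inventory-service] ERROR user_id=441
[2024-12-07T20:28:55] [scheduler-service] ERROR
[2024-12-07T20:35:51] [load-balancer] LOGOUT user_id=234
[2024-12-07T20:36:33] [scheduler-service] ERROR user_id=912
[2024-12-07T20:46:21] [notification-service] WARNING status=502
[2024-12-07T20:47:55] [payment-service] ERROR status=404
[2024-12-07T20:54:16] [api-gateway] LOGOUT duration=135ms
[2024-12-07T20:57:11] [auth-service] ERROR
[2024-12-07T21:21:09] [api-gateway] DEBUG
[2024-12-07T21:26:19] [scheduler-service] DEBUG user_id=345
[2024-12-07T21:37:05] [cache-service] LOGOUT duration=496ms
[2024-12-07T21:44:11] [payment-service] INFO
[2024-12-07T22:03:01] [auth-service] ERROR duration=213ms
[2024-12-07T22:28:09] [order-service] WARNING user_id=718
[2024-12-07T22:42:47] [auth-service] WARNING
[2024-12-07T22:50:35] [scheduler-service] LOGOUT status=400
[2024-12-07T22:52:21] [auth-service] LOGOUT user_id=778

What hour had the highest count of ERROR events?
20

To find the peak hour:

1. Group all ERROR events by hour
2. Count events in each hour
3. Find hour with maximum count
4. Peak hour: 20 (with 7 events)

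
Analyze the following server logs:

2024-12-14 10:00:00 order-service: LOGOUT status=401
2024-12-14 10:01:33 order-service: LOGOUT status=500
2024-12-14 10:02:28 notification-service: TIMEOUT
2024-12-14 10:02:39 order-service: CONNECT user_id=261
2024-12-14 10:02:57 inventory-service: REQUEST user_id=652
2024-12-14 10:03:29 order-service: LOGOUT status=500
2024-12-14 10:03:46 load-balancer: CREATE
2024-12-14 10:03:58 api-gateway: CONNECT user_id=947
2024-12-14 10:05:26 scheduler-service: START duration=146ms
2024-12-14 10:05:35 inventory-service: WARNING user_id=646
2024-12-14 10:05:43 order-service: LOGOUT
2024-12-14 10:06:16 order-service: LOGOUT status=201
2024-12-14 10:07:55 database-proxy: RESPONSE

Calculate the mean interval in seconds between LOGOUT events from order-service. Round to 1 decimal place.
94.0

To calculate average interval:

1. Find all LOGOUT events for order-service in order
2. Calculate time gaps between consecutive events
3. Compute mean of gaps: 376 / 4 = 94.0 seconds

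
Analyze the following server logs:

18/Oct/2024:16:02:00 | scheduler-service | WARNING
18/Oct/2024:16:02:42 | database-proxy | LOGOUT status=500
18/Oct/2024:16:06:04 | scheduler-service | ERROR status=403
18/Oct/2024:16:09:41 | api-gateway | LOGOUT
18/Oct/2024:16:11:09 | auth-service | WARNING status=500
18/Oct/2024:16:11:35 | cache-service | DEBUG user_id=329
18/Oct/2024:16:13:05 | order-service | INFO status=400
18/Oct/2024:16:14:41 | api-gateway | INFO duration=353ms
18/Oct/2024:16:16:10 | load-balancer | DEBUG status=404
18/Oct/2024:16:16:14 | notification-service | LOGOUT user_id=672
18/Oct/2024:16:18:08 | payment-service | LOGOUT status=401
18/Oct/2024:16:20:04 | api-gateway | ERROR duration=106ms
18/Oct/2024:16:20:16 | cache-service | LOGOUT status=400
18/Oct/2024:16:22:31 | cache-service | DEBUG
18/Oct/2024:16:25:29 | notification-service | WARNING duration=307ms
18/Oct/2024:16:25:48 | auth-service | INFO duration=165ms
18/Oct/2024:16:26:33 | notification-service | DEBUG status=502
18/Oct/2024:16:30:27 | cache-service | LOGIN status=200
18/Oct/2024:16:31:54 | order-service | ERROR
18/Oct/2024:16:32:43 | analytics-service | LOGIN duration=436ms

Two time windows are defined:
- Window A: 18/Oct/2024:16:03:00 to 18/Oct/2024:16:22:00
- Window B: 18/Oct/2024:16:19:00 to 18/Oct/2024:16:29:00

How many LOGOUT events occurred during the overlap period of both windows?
1

To find overlap events:

1. Window A: 18/Oct/2024:16:03:00 to 18/Oct/2024:16:22:00
2. Window B: 18/Oct/2024:16:19:00 to 18/Oct/2024:16:29:00
3. Overlap period: 18/Oct/2024:16:19:00 to 18/Oct/2024:16:22:00
4. Count LOGOUT events in overlap: 1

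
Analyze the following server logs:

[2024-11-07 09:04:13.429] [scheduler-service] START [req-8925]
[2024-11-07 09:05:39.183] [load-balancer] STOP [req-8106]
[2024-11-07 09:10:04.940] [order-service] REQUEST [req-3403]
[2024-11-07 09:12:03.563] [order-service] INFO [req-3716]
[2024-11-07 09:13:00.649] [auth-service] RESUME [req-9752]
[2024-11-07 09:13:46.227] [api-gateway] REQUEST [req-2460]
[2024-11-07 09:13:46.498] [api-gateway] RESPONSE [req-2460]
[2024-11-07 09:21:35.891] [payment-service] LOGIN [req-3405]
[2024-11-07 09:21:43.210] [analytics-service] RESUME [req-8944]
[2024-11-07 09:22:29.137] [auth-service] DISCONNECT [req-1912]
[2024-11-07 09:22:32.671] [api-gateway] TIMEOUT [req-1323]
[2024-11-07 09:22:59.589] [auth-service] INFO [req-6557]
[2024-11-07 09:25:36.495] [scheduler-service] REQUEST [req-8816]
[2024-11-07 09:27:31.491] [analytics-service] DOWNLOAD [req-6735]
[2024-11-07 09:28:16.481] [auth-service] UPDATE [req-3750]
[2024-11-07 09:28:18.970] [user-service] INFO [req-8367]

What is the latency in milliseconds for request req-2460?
271

To calculate latency:

1. Find REQUEST with id req-2460: 2024-11-07 09:13:46.227
2. Find RESPONSE with id req-2460: 2024-11-07 09:13:46.498
3. Latency: 2024-11-07 09:13:46.498 - 2024-11-07 09:13:46.227 = 271ms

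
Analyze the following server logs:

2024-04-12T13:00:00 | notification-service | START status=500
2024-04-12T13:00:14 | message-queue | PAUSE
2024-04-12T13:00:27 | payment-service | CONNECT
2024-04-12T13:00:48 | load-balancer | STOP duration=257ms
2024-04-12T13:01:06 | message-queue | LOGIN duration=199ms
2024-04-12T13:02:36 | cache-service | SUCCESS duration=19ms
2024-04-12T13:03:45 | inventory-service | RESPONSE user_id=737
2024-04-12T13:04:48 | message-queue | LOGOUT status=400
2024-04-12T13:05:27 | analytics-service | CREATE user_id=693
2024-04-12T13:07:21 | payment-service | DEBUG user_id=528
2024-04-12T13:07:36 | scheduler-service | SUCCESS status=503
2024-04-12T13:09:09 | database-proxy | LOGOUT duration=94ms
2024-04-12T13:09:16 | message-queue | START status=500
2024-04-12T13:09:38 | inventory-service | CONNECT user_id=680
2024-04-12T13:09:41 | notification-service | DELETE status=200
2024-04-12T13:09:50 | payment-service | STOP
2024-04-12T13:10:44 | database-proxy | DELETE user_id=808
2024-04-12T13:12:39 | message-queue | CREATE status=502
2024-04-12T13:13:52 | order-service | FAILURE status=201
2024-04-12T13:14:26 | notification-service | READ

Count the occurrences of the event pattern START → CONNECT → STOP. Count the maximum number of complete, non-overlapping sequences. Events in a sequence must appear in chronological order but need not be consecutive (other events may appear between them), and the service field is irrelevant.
2

To count sequences:

1. Look for pattern: START → CONNECT → STOP
2. Greedily scan the log in chronological order, matching each sequence element in turn (ignoring service)
3. Each time the full pattern completes, increment the count and restart matching from the next event
4. Complete non-overlapping sequences found: 2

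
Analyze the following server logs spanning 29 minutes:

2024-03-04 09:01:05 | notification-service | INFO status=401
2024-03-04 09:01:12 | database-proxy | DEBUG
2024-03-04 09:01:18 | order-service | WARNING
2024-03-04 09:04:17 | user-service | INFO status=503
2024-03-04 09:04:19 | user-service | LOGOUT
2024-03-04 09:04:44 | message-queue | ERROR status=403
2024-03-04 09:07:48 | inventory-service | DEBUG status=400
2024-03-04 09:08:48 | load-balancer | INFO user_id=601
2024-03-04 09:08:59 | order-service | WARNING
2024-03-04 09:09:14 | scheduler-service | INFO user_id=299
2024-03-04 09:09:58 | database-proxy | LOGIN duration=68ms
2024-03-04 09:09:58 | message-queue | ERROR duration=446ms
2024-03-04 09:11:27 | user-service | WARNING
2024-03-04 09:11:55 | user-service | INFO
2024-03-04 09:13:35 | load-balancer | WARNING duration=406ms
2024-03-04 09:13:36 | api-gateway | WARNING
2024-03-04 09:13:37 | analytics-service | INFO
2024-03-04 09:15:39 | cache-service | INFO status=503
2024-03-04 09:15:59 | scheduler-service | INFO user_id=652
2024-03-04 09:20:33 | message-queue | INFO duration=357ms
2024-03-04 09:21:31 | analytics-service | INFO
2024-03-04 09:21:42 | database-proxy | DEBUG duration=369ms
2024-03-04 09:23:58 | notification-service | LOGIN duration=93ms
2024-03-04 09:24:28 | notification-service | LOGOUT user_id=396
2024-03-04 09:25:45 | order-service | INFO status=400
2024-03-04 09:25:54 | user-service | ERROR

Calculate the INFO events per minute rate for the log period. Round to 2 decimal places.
0.38

To calculate the rate:

1. Count total INFO events: 11
2. Total time period: 29 minutes
3. Rate = 11 / 29 = 0.38 events per minute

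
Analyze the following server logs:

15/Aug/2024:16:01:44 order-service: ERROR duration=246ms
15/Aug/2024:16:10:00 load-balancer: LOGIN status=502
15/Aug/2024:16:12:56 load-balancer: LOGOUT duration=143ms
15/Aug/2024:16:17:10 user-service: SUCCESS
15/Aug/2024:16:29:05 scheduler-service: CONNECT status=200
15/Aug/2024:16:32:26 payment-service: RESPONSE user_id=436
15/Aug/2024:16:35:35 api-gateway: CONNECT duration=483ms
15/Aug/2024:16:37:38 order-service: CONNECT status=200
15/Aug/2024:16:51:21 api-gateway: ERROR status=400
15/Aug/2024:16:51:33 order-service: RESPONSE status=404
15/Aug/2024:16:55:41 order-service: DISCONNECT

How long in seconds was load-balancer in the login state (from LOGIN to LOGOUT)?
176

To calculate state duration:

1. Find LOGIN event for load-balancer: 15/Aug/2024:16:10:00
2. Find LOGOUT event for load-balancer: 15/Aug/2024:16:12:56
3. Calculate duration: 15/Aug/2024:16:12:56 - 15/Aug/2024:16:10:00 = 176 seconds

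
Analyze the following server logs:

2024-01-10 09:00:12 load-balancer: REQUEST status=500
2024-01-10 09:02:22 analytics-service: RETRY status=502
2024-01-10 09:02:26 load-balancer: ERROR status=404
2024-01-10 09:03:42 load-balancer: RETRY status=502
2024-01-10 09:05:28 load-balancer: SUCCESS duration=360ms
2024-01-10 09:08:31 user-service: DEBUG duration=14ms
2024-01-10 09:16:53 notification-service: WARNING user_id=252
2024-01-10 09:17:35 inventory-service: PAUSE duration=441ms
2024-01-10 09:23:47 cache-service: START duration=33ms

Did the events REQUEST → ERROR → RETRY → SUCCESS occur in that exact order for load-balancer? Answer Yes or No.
Yes

To verify sequence order:

1. Find all events in sequence REQUEST → ERROR → RETRY → SUCCESS for load-balancer
2. Extract their timestamps
3. Check if timestamps are in ascending order
4. Result: Yes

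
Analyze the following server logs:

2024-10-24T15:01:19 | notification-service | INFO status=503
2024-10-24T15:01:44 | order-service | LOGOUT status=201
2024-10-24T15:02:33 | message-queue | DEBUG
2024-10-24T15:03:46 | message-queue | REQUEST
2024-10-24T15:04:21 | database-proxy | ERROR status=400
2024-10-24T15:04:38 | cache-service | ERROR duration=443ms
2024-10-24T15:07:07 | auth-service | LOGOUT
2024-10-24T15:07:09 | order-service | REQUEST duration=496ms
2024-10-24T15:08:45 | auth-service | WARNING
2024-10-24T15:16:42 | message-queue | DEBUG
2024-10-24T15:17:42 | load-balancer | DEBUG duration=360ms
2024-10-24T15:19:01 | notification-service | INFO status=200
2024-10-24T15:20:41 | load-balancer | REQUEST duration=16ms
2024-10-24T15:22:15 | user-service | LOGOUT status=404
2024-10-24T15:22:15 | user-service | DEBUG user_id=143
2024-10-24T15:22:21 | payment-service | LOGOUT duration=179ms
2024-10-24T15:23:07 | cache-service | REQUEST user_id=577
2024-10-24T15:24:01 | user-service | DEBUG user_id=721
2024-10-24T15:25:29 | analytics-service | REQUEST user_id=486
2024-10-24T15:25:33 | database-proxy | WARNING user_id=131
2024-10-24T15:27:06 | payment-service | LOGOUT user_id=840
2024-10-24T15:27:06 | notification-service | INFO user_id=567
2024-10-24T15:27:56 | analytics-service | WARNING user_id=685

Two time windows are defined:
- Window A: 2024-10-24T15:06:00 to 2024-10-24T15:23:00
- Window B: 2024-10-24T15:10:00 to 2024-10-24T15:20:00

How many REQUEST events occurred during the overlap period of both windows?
0

To find overlap events:

1. Window A: 2024-10-24T15:06:00 to 2024-10-24T15:23:00
2. Window B: 2024-10-24T15:10:00 to 2024-10-24T15:20:00
3. Overlap period: 2024-10-24T15:10:00 to 2024-10-24T15:20:00
4. Count REQUEST events in overlap: 0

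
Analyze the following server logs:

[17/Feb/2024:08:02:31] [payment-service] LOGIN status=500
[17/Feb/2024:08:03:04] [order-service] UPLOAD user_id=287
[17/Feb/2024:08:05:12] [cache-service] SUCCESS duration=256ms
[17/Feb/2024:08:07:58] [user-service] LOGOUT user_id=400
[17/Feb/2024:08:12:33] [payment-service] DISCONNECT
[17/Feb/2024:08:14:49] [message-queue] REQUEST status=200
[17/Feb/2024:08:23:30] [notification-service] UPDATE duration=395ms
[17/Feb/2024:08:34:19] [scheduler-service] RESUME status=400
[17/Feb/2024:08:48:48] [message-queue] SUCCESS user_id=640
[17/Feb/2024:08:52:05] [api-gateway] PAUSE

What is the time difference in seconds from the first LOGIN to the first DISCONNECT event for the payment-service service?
602

To find the time between events:

1. Locate the first LOGIN event for payment-service: 17/Feb/2024:08:02:31
2. Locate the first DISCONNECT event for payment-service: 17/Feb/2024:08:12:33
3. Calculate the difference: 17/Feb/2024:08:12:33 - 17/Feb/2024:08:02:31 = 602 seconds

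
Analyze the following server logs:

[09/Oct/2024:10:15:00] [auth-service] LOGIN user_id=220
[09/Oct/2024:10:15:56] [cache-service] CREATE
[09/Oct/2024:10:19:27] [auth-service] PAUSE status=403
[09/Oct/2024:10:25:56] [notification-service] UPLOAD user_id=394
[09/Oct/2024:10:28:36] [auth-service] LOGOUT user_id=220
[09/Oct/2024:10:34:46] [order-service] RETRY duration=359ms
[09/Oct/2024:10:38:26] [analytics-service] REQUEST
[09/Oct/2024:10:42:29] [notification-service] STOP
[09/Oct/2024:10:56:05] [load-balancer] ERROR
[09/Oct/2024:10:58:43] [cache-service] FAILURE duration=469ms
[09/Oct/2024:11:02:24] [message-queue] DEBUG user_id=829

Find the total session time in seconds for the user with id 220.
816

To calculate session duration:

1. Find LOGIN event for user_id=220: 09/Oct/2024:10:15:00
2. Find LOGOUT event for user_id=220: 09/Oct/2024:10:28:36
3. Session duration: 09/Oct/2024:10:28:36 - 09/Oct/2024:10:15:00 = 816 seconds (13 minutes)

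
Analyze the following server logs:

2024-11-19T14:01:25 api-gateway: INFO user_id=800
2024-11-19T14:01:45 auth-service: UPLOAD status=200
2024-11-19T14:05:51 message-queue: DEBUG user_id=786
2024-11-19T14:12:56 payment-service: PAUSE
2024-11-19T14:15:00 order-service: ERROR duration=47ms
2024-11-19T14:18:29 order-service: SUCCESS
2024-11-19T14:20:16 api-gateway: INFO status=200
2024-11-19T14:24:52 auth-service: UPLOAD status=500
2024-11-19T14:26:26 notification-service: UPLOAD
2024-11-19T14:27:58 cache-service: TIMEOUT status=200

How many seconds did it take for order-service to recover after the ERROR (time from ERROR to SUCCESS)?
209

To calculate recovery time:

1. Find ERROR event for order-service: 2024-11-19T14:15:00
2. Find next SUCCESS event for order-service: 2024-11-19T14:18:29
3. Recovery time: 2024-11-19T14:18:29 - 2024-11-19T14:15:00 = 209 seconds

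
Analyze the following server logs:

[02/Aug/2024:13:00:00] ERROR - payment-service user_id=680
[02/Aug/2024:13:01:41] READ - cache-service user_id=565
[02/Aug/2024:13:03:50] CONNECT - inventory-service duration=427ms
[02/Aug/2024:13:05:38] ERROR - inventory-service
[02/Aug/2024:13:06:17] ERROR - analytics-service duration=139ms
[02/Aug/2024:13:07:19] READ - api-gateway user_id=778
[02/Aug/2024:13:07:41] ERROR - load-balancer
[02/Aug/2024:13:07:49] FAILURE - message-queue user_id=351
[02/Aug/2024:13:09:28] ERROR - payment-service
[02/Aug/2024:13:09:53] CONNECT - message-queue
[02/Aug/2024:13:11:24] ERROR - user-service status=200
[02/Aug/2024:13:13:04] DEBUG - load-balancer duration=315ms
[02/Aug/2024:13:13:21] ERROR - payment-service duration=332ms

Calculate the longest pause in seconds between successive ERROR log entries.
338

To find the longest gap:

1. Extract all ERROR events in chronological order
2. Calculate time differences between consecutive events
3. Find the maximum difference
4. Longest gap: 338 seconds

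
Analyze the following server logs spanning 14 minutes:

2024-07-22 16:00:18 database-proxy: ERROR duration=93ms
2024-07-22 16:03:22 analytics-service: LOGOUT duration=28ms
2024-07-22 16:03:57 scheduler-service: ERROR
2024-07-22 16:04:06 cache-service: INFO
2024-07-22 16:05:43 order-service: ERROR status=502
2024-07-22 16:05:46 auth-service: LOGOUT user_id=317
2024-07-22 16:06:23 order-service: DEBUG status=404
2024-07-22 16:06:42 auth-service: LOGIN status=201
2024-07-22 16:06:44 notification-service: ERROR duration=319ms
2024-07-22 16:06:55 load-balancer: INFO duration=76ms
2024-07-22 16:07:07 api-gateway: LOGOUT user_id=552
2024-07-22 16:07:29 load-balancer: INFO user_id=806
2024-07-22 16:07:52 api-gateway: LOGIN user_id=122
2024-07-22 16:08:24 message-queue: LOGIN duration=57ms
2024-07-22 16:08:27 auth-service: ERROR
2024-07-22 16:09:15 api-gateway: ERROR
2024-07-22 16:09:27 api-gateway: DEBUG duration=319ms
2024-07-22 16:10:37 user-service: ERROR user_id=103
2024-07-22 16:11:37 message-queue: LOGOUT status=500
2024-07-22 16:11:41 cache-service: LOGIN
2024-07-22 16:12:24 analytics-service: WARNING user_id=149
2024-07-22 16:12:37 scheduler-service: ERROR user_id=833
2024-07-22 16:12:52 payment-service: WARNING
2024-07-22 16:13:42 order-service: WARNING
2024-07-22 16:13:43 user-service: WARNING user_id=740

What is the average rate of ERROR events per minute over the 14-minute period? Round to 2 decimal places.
0.57

To calculate the rate:

1. Count total ERROR events: 8
2. Total time period: 14 minutes
3. Rate = 8 / 14 = 0.57 events per minute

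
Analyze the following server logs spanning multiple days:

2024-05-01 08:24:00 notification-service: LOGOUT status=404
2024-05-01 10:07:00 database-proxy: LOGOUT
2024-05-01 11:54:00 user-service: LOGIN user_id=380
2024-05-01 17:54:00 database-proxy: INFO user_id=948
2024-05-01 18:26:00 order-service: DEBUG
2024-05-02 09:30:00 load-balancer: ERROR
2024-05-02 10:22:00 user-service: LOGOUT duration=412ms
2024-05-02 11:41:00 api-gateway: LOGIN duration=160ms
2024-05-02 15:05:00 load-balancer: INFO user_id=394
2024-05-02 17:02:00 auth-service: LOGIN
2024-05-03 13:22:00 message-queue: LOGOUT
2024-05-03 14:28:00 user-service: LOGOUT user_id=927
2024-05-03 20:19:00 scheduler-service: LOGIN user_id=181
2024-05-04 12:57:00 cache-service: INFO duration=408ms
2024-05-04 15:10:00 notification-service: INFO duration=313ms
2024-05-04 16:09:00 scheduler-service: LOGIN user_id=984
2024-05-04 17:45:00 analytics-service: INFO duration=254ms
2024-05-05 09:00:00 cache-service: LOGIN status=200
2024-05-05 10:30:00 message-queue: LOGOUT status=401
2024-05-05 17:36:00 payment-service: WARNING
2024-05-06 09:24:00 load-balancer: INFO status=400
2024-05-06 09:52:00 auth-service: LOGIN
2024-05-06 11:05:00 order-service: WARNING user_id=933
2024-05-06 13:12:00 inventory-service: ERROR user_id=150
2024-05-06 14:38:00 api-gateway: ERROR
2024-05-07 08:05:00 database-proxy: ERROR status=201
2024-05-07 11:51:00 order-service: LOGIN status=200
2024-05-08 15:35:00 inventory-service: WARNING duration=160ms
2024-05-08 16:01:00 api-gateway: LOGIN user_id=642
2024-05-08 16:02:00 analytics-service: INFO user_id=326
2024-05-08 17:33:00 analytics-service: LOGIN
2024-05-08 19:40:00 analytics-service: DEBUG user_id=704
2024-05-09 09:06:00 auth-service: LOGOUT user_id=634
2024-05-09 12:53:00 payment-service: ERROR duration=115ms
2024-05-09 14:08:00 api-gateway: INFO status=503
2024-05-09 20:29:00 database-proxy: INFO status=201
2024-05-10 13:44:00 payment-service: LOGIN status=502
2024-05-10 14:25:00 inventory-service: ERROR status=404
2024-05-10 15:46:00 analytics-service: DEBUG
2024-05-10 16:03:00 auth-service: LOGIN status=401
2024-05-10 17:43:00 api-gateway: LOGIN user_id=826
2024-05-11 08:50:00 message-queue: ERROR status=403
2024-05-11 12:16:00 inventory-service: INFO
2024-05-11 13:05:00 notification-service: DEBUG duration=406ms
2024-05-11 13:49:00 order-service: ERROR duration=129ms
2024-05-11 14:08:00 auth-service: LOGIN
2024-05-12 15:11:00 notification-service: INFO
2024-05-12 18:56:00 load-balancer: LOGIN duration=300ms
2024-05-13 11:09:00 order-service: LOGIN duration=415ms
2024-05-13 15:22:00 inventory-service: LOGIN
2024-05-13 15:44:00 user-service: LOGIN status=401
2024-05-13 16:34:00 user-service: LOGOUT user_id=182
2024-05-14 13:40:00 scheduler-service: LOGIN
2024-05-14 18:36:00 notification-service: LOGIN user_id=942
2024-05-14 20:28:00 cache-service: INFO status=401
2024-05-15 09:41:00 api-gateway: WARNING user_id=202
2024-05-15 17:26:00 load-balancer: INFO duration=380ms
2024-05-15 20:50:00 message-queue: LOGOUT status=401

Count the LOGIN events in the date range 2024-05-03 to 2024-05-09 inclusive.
7

To filter by date range:

1. Date range: 2024-05-03 through 2024-05-09, both dates inclusive
2. Filter for LOGIN events whose date falls in this range
3. Count matching events: 7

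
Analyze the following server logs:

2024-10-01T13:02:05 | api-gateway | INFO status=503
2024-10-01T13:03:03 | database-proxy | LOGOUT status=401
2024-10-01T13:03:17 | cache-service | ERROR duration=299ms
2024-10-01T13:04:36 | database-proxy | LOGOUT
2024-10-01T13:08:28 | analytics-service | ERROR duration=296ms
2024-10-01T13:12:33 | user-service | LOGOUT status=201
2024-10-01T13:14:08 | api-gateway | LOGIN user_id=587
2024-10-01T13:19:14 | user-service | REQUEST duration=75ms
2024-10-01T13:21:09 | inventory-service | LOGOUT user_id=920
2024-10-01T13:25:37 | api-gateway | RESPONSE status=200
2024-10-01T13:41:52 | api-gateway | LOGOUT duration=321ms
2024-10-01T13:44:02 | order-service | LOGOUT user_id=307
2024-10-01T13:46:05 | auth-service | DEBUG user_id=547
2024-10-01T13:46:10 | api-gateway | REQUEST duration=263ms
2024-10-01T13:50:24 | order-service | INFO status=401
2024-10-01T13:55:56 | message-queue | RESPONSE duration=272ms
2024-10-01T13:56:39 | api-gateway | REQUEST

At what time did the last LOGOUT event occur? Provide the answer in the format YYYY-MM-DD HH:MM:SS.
2024-10-01 13:44:02

To find the last event:

1. Filter for all LOGOUT events
2. Sort by timestamp
3. Select the last one
4. Timestamp: 2024-10-01 13:44:02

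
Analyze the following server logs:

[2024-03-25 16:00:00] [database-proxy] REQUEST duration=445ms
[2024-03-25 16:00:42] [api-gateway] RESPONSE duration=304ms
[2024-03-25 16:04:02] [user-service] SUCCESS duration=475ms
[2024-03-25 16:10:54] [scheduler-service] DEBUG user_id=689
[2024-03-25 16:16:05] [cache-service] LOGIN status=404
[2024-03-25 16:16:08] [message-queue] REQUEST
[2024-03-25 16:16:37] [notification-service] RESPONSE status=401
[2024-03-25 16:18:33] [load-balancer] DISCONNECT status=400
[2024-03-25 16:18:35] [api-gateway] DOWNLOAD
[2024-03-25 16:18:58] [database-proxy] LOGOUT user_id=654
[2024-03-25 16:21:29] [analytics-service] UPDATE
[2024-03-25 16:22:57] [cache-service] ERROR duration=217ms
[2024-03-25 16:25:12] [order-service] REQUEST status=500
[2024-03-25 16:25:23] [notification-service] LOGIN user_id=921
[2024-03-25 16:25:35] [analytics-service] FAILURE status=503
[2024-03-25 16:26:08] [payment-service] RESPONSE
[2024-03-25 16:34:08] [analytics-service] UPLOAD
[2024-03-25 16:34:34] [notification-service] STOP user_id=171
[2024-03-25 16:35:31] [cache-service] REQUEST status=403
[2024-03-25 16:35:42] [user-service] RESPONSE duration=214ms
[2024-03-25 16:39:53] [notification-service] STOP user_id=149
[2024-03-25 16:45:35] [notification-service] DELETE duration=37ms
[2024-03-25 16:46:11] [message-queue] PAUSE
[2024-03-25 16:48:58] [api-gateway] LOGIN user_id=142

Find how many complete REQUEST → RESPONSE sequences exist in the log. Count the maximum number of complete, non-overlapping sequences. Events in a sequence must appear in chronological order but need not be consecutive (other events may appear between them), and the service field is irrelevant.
4

To count sequences:

1. Look for pattern: REQUEST → RESPONSE
2. Greedily scan the log in chronological order, matching each sequence element in turn (ignoring service)
3. Each time the full pattern completes, increment the count and restart matching from the next event
4. Complete non-overlapping sequences found: 4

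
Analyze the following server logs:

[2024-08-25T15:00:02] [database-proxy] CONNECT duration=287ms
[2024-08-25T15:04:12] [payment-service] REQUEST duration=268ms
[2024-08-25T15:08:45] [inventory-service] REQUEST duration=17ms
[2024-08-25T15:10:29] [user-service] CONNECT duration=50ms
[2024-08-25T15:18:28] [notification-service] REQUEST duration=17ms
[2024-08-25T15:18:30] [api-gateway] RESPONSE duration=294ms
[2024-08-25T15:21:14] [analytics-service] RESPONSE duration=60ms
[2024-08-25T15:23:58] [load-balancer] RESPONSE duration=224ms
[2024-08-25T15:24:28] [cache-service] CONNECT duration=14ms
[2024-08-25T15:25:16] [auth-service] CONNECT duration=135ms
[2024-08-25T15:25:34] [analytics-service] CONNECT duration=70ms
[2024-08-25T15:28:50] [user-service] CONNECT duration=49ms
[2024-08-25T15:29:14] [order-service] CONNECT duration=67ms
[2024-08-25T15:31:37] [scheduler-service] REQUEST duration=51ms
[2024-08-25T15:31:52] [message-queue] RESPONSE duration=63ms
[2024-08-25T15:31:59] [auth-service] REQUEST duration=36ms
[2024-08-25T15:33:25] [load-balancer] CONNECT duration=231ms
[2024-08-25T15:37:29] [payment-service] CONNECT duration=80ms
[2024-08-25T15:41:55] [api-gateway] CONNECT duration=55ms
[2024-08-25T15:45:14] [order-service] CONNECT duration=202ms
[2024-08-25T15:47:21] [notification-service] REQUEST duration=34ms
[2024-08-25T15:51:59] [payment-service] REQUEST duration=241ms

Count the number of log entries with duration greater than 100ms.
8

To count timeouts:

1. Threshold: 100ms
2. Extract duration from each log entry
3. Count entries where duration > 100
4. Timeout count: 8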